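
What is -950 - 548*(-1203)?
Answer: 658294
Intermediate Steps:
-950 - 548*(-1203) = -950 + 659244 = 658294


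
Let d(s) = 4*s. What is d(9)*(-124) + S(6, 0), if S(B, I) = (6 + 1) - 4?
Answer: -4461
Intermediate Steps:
S(B, I) = 3 (S(B, I) = 7 - 4 = 3)
d(9)*(-124) + S(6, 0) = (4*9)*(-124) + 3 = 36*(-124) + 3 = -4464 + 3 = -4461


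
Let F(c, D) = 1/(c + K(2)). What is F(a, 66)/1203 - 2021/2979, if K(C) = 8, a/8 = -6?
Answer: -32417833/47783160 ≈ -0.67844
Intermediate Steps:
a = -48 (a = 8*(-6) = -48)
F(c, D) = 1/(8 + c) (F(c, D) = 1/(c + 8) = 1/(8 + c))
F(a, 66)/1203 - 2021/2979 = 1/((8 - 48)*1203) - 2021/2979 = (1/1203)/(-40) - 2021*1/2979 = -1/40*1/1203 - 2021/2979 = -1/48120 - 2021/2979 = -32417833/47783160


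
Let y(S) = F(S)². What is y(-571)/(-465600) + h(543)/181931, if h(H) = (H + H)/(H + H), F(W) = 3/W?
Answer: 50601017407/9205992994539200 ≈ 5.4965e-6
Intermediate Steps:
h(H) = 1 (h(H) = (2*H)/((2*H)) = (2*H)*(1/(2*H)) = 1)
y(S) = 9/S² (y(S) = (3/S)² = 9/S²)
y(-571)/(-465600) + h(543)/181931 = (9/(-571)²)/(-465600) + 1/181931 = (9*(1/326041))*(-1/465600) + 1*(1/181931) = (9/326041)*(-1/465600) + 1/181931 = -3/50601563200 + 1/181931 = 50601017407/9205992994539200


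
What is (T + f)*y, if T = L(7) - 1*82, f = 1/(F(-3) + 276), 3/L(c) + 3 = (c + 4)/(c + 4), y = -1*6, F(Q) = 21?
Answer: 49597/99 ≈ 500.98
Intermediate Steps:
y = -6
L(c) = -3/2 (L(c) = 3/(-3 + (c + 4)/(c + 4)) = 3/(-3 + (4 + c)/(4 + c)) = 3/(-3 + 1) = 3/(-2) = 3*(-½) = -3/2)
f = 1/297 (f = 1/(21 + 276) = 1/297 ≈ 0.0033670)
T = -167/2 (T = -3/2 - 1*82 = -3/2 - 82 = -167/2 ≈ -83.500)
(T + f)*y = (-167/2 + 1/297)*(-6) = -49597/594*(-6) = 49597/99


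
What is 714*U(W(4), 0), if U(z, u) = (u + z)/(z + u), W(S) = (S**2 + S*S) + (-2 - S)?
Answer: 714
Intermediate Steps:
W(S) = -2 - S + 2*S**2 (W(S) = (S**2 + S**2) + (-2 - S) = 2*S**2 + (-2 - S) = -2 - S + 2*S**2)
U(z, u) = 1 (U(z, u) = (u + z)/(u + z) = 1)
714*U(W(4), 0) = 714*1 = 714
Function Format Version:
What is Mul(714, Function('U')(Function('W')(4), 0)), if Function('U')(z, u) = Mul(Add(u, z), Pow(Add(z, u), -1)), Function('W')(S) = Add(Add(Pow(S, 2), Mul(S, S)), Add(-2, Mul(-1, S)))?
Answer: 714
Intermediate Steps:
Function('W')(S) = Add(-2, Mul(-1, S), Mul(2, Pow(S, 2))) (Function('W')(S) = Add(Add(Pow(S, 2), Pow(S, 2)), Add(-2, Mul(-1, S))) = Add(Mul(2, Pow(S, 2)), Add(-2, Mul(-1, S))) = Add(-2, Mul(-1, S), Mul(2, Pow(S, 2))))
Function('U')(z, u) = 1 (Function('U')(z, u) = Mul(Add(u, z), Pow(Add(u, z), -1)) = 1)
Mul(714, Function('U')(Function('W')(4), 0)) = Mul(714, 1) = 714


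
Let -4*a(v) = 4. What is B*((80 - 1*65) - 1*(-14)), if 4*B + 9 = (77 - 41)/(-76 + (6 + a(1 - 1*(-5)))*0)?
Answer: -1305/19 ≈ -68.684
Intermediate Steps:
a(v) = -1 (a(v) = -1/4*4 = -1)
B = -45/19 (B = -9/4 + ((77 - 41)/(-76 + (6 - 1)*0))/4 = -9/4 + (36/(-76 + 5*0))/4 = -9/4 + (36/(-76 + 0))/4 = -9/4 + (36/(-76))/4 = -9/4 + (36*(-1/76))/4 = -9/4 + (1/4)*(-9/19) = -9/4 - 9/76 = -45/19 ≈ -2.3684)
B*((80 - 1*65) - 1*(-14)) = -45*((80 - 1*65) - 1*(-14))/19 = -45*((80 - 65) + 14)/19 = -45*(15 + 14)/19 = -45/19*29 = -1305/19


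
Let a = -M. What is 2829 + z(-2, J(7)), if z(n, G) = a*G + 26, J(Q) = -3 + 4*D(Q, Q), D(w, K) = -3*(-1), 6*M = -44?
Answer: 2921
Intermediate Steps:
M = -22/3 (M = (⅙)*(-44) = -22/3 ≈ -7.3333)
D(w, K) = 3
a = 22/3 (a = -1*(-22/3) = 22/3 ≈ 7.3333)
J(Q) = 9 (J(Q) = -3 + 4*3 = -3 + 12 = 9)
z(n, G) = 26 + 22*G/3 (z(n, G) = 22*G/3 + 26 = 26 + 22*G/3)
2829 + z(-2, J(7)) = 2829 + (26 + (22/3)*9) = 2829 + (26 + 66) = 2829 + 92 = 2921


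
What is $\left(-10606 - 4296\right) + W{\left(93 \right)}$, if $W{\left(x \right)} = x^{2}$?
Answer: $-6253$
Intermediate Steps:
$\left(-10606 - 4296\right) + W{\left(93 \right)} = \left(-10606 - 4296\right) + 93^{2} = \left(-10606 - 4296\right) + 8649 = -14902 + 8649 = -6253$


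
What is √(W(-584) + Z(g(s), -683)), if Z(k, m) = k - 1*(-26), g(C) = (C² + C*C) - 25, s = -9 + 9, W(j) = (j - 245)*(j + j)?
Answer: √968273 ≈ 984.01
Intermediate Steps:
W(j) = 2*j*(-245 + j) (W(j) = (-245 + j)*(2*j) = 2*j*(-245 + j))
s = 0
g(C) = -25 + 2*C² (g(C) = (C² + C²) - 25 = 2*C² - 25 = -25 + 2*C²)
Z(k, m) = 26 + k (Z(k, m) = k + 26 = 26 + k)
√(W(-584) + Z(g(s), -683)) = √(2*(-584)*(-245 - 584) + (26 + (-25 + 2*0²))) = √(2*(-584)*(-829) + (26 + (-25 + 2*0))) = √(968272 + (26 + (-25 + 0))) = √(968272 + (26 - 25)) = √(968272 + 1) = √968273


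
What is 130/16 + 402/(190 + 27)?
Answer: 17321/1736 ≈ 9.9775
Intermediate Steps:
130/16 + 402/(190 + 27) = 130*(1/16) + 402/217 = 65/8 + 402*(1/217) = 65/8 + 402/217 = 17321/1736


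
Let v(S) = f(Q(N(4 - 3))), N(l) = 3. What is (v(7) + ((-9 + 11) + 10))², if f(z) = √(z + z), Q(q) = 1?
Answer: (12 + √2)² ≈ 179.94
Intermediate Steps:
f(z) = √2*√z (f(z) = √(2*z) = √2*√z)
v(S) = √2 (v(S) = √2*√1 = √2*1 = √2)
(v(7) + ((-9 + 11) + 10))² = (√2 + ((-9 + 11) + 10))² = (√2 + (2 + 10))² = (√2 + 12)² = (12 + √2)²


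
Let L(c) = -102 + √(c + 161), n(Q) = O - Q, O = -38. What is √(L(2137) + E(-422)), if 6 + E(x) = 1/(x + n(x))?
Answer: √(-155990 + 1444*√2298)/38 ≈ 7.7517*I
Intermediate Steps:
n(Q) = -38 - Q
E(x) = -229/38 (E(x) = -6 + 1/(x + (-38 - x)) = -6 + 1/(-38) = -6 - 1/38 = -229/38)
L(c) = -102 + √(161 + c)
√(L(2137) + E(-422)) = √((-102 + √(161 + 2137)) - 229/38) = √((-102 + √2298) - 229/38) = √(-4105/38 + √2298)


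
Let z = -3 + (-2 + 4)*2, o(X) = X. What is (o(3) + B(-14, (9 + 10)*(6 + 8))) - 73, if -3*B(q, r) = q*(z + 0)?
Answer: -196/3 ≈ -65.333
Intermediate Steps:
z = 1 (z = -3 + 2*2 = -3 + 4 = 1)
B(q, r) = -q/3 (B(q, r) = -q*(1 + 0)/3 = -q/3)
(o(3) + B(-14, (9 + 10)*(6 + 8))) - 73 = (3 - ⅓*(-14)) - 73 = (3 + 14/3) - 73 = 23/3 - 73 = -196/3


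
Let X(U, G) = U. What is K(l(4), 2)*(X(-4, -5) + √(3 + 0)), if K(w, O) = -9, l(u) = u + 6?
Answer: 36 - 9*√3 ≈ 20.412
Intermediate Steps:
l(u) = 6 + u
K(l(4), 2)*(X(-4, -5) + √(3 + 0)) = -9*(-4 + √(3 + 0)) = -9*(-4 + √3) = 36 - 9*√3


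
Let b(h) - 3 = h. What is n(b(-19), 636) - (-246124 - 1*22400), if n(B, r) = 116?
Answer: 268640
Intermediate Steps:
b(h) = 3 + h
n(b(-19), 636) - (-246124 - 1*22400) = 116 - (-246124 - 1*22400) = 116 - (-246124 - 22400) = 116 - 1*(-268524) = 116 + 268524 = 268640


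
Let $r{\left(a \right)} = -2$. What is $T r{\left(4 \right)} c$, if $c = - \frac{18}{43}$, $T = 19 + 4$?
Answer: $\frac{828}{43} \approx 19.256$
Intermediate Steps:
$T = 23$
$c = - \frac{18}{43}$ ($c = \left(-18\right) \frac{1}{43} = - \frac{18}{43} \approx -0.4186$)
$T r{\left(4 \right)} c = 23 \left(-2\right) \left(- \frac{18}{43}\right) = \left(-46\right) \left(- \frac{18}{43}\right) = \frac{828}{43}$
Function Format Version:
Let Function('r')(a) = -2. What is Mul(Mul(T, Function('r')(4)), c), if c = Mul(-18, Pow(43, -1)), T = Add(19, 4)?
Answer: Rational(828, 43) ≈ 19.256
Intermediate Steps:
T = 23
c = Rational(-18, 43) (c = Mul(-18, Rational(1, 43)) = Rational(-18, 43) ≈ -0.41860)
Mul(Mul(T, Function('r')(4)), c) = Mul(Mul(23, -2), Rational(-18, 43)) = Mul(-46, Rational(-18, 43)) = Rational(828, 43)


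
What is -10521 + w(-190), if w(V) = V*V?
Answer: 25579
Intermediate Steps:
w(V) = V²
-10521 + w(-190) = -10521 + (-190)² = -10521 + 36100 = 25579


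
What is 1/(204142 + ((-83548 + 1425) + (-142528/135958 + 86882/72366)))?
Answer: 2459684157/300128575683410 ≈ 8.1954e-6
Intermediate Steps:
1/(204142 + ((-83548 + 1425) + (-142528/135958 + 86882/72366))) = 1/(204142 + (-82123 + (-142528*1/135958 + 86882*(1/72366)))) = 1/(204142 + (-82123 + (-71264/67979 + 43441/36183))) = 1/(204142 + (-82123 + 374530427/2459684157)) = 1/(204142 - 201996267494884/2459684157) = 1/(300128575683410/2459684157) = 2459684157/300128575683410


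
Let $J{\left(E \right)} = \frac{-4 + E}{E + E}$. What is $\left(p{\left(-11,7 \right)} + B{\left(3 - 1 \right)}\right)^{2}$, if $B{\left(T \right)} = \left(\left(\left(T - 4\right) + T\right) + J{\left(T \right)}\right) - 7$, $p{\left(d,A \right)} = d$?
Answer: $\frac{1369}{4} \approx 342.25$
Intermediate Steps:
$J{\left(E \right)} = \frac{-4 + E}{2 E}$
$B{\left(T \right)} = -11 + 2 T + \frac{-4 + T}{2 T}$ ($B{\left(T \right)} = \left(\left(\left(T - 4\right) + T\right) + \frac{-4 + T}{2 T}\right) - 7 = \left(\left(\left(-4 + T\right) + T\right) + \frac{-4 + T}{2 T}\right) - 7 = \left(\left(-4 + 2 T\right) + \frac{-4 + T}{2 T}\right) - 7 = \left(-4 + 2 T + \frac{-4 + T}{2 T}\right) - 7 = -11 + 2 T + \frac{-4 + T}{2 T}$)
$\left(p{\left(-11,7 \right)} + B{\left(3 - 1 \right)}\right)^{2} = \left(-11 - \left(\frac{21}{2} - 2 \left(3 - 1\right) + \frac{2}{3 - 1}\right)\right)^{2} = \left(-11 - \left(\frac{13}{2} + 1\right)\right)^{2} = \left(-11 - \frac{15}{2}\right)^{2} = \left(- \frac{37}{2}\right)^{2} = \frac{1369}{4}$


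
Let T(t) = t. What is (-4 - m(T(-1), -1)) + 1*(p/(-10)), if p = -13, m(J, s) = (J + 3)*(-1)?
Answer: -7/10 ≈ -0.70000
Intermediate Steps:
m(J, s) = -3 - J (m(J, s) = (3 + J)*(-1) = -3 - J)
(-4 - m(T(-1), -1)) + 1*(p/(-10)) = (-4 - (-3 - 1*(-1))) + 1*(-13/(-10)) = (-4 - (-3 + 1)) + 1*(-13*(-⅒)) = (-4 - 1*(-2)) + 1*(13/10) = (-4 + 2) + 13/10 = -2 + 13/10 = -7/10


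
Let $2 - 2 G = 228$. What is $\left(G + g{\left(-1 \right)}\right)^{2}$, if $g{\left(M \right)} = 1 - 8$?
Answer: $14400$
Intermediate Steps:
$g{\left(M \right)} = -7$
$G = -113$ ($G = 1 - 114 = -113$)
$\left(G + g{\left(-1 \right)}\right)^{2} = \left(-113 - 7\right)^{2} = \left(-120\right)^{2} = 14400$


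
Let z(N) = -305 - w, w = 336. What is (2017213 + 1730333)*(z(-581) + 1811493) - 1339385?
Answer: 6786249829807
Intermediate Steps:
z(N) = -641 (z(N) = -305 - 1*336 = -305 - 336 = -641)
(2017213 + 1730333)*(z(-581) + 1811493) - 1339385 = (2017213 + 1730333)*(-641 + 1811493) - 1339385 = 3747546*1810852 - 1339385 = 6786251169192 - 1339385 = 6786249829807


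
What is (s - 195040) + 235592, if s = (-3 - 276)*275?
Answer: -36173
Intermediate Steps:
s = -76725 (s = -279*275 = -76725)
(s - 195040) + 235592 = (-76725 - 195040) + 235592 = -271765 + 235592 = -36173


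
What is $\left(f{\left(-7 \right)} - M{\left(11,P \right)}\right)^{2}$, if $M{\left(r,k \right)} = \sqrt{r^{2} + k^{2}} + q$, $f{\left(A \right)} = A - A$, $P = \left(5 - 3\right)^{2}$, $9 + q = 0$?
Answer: $\left(9 - \sqrt{137}\right)^{2} \approx 7.3154$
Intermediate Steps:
$q = -9$ ($q = -9 + 0 = -9$)
$P = 4$ ($P = 2^{2} = 4$)
$f{\left(A \right)} = 0$
$M{\left(r,k \right)} = -9 + \sqrt{k^{2} + r^{2}}$ ($M{\left(r,k \right)} = \sqrt{r^{2} + k^{2}} - 9 = \sqrt{k^{2} + r^{2}} - 9 = -9 + \sqrt{k^{2} + r^{2}}$)
$\left(f{\left(-7 \right)} - M{\left(11,P \right)}\right)^{2} = \left(0 - \left(-9 + \sqrt{4^{2} + 11^{2}}\right)\right)^{2} = \left(0 - \left(-9 + \sqrt{16 + 121}\right)\right)^{2} = \left(0 - \left(-9 + \sqrt{137}\right)\right)^{2} = \left(0 + \left(9 - \sqrt{137}\right)\right)^{2} = \left(9 - \sqrt{137}\right)^{2}$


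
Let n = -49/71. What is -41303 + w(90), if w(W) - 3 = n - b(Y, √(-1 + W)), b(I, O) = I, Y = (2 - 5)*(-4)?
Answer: -2933201/71 ≈ -41313.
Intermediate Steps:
Y = 12 (Y = -3*(-4) = 12)
n = -49/71 (n = -49*1/71 = -49/71 ≈ -0.69014)
w(W) = -688/71 (w(W) = 3 + (-49/71 - 1*12) = 3 + (-49/71 - 12) = 3 - 901/71 = -688/71)
-41303 + w(90) = -41303 - 688/71 = -2933201/71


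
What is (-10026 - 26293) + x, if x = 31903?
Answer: -4416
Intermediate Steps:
(-10026 - 26293) + x = (-10026 - 26293) + 31903 = -36319 + 31903 = -4416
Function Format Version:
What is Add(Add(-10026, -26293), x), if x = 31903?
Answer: -4416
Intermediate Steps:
Add(Add(-10026, -26293), x) = Add(Add(-10026, -26293), 31903) = Add(-36319, 31903) = -4416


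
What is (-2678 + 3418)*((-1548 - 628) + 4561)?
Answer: 1764900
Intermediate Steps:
(-2678 + 3418)*((-1548 - 628) + 4561) = 740*(-2176 + 4561) = 740*2385 = 1764900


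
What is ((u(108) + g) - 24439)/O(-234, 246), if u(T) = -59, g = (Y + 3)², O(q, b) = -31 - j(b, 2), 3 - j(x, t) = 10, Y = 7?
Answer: 12199/12 ≈ 1016.6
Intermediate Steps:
j(x, t) = -7 (j(x, t) = 3 - 1*10 = 3 - 10 = -7)
O(q, b) = -24 (O(q, b) = -31 - 1*(-7) = -31 + 7 = -24)
g = 100 (g = (7 + 3)² = 10² = 100)
((u(108) + g) - 24439)/O(-234, 246) = ((-59 + 100) - 24439)/(-24) = (41 - 24439)*(-1/24) = -24398*(-1/24) = 12199/12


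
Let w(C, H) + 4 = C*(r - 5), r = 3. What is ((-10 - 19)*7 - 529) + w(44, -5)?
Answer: -824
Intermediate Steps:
w(C, H) = -4 - 2*C (w(C, H) = -4 + C*(3 - 5) = -4 + C*(-2) = -4 - 2*C)
((-10 - 19)*7 - 529) + w(44, -5) = ((-10 - 19)*7 - 529) + (-4 - 2*44) = (-29*7 - 529) + (-4 - 88) = (-203 - 529) - 92 = -732 - 92 = -824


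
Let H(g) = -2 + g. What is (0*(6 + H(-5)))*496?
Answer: 0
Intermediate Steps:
(0*(6 + H(-5)))*496 = (0*(6 + (-2 - 5)))*496 = (0*(6 - 7))*496 = (0*(-1))*496 = 0*496 = 0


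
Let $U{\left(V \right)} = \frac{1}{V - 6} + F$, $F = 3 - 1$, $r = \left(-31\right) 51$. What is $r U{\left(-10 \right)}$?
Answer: $- \frac{49011}{16} \approx -3063.2$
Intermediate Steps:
$r = -1581$
$F = 2$ ($F = 3 - 1 = 2$)
$U{\left(V \right)} = 2 + \frac{1}{-6 + V}$ ($U{\left(V \right)} = \frac{1}{V - 6} + 2 = \frac{1}{-6 + V} + 2 = 2 + \frac{1}{-6 + V}$)
$r U{\left(-10 \right)} = - 1581 \frac{-11 + 2 \left(-10\right)}{-6 - 10} = - 1581 \frac{-11 - 20}{-16} = - 1581 \left(\left(- \frac{1}{16}\right) \left(-31\right)\right) = \left(-1581\right) \frac{31}{16} = - \frac{49011}{16}$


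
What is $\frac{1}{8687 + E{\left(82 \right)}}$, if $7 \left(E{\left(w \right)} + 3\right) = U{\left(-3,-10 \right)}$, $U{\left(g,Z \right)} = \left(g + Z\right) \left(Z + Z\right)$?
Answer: $\frac{7}{61048} \approx 0.00011466$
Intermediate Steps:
$U{\left(g,Z \right)} = 2 Z \left(Z + g\right)$ ($U{\left(g,Z \right)} = \left(Z + g\right) 2 Z = 2 Z \left(Z + g\right)$)
$E{\left(w \right)} = \frac{239}{7}$ ($E{\left(w \right)} = -3 + \frac{2 \left(-10\right) \left(-10 - 3\right)}{7} = -3 + \frac{2 \left(-10\right) \left(-13\right)}{7} = -3 + \frac{1}{7} \cdot 260 = -3 + \frac{260}{7} = \frac{239}{7}$)
$\frac{1}{8687 + E{\left(82 \right)}} = \frac{1}{8687 + \frac{239}{7}} = \frac{1}{\frac{61048}{7}} = \frac{7}{61048}$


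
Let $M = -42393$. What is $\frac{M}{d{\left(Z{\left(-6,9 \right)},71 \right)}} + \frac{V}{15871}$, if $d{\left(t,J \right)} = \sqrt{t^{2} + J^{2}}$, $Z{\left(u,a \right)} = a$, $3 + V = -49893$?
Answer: $- \frac{49896}{15871} - \frac{3261 \sqrt{5122}}{394} \approx -595.49$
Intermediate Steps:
$V = -49896$ ($V = -3 - 49893 = -49896$)
$d{\left(t,J \right)} = \sqrt{J^{2} + t^{2}}$
$\frac{M}{d{\left(Z{\left(-6,9 \right)},71 \right)}} + \frac{V}{15871} = - \frac{42393}{\sqrt{71^{2} + 9^{2}}} - \frac{49896}{15871} = - \frac{42393}{\sqrt{5041 + 81}} - \frac{49896}{15871} = - \frac{42393}{\sqrt{5122}} - \frac{49896}{15871} = - 42393 \frac{\sqrt{5122}}{5122} - \frac{49896}{15871} = - \frac{3261 \sqrt{5122}}{394} - \frac{49896}{15871} = - \frac{49896}{15871} - \frac{3261 \sqrt{5122}}{394}$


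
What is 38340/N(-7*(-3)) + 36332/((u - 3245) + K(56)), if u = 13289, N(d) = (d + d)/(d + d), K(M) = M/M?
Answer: 385161632/10045 ≈ 38344.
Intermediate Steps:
K(M) = 1
N(d) = 1 (N(d) = (2*d)/((2*d)) = (2*d)*(1/(2*d)) = 1)
38340/N(-7*(-3)) + 36332/((u - 3245) + K(56)) = 38340/1 + 36332/((13289 - 3245) + 1) = 38340*1 + 36332/(10044 + 1) = 38340 + 36332/10045 = 385161632/10045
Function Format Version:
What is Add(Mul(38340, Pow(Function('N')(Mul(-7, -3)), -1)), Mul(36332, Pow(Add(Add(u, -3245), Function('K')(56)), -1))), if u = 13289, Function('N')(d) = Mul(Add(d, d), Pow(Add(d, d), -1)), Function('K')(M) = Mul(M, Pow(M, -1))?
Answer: Rational(385161632, 10045) ≈ 38344.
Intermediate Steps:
Function('K')(M) = 1
Function('N')(d) = 1 (Function('N')(d) = Mul(Mul(2, d), Pow(Mul(2, d), -1)) = Mul(Mul(2, d), Mul(Rational(1, 2), Pow(d, -1))) = 1)
Add(Mul(38340, Pow(Function('N')(Mul(-7, -3)), -1)), Mul(36332, Pow(Add(Add(u, -3245), Function('K')(56)), -1))) = Add(Mul(38340, Pow(1, -1)), Mul(36332, Pow(Add(Add(13289, -3245), 1), -1))) = Add(Mul(38340, 1), Mul(36332, Pow(Add(10044, 1), -1))) = Add(38340, Mul(36332, Pow(10045, -1))) = Add(38340, Mul(36332, Rational(1, 10045))) = Add(38340, Rational(36332, 10045)) = Rational(385161632, 10045)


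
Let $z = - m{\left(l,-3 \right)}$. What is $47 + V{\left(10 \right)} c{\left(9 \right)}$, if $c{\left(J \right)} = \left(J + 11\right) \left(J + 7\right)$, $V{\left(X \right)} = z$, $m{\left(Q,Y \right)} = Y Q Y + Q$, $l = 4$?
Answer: $-12753$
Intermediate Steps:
$m{\left(Q,Y \right)} = Q + Q Y^{2}$ ($m{\left(Q,Y \right)} = Q Y Y + Q = Q Y^{2} + Q = Q + Q Y^{2}$)
$z = -40$ ($z = - 4 \left(1 + \left(-3\right)^{2}\right) = - 4 \left(1 + 9\right) = - 4 \cdot 10 = \left(-1\right) 40 = -40$)
$V{\left(X \right)} = -40$
$c{\left(J \right)} = \left(7 + J\right) \left(11 + J\right)$ ($c{\left(J \right)} = \left(11 + J\right) \left(7 + J\right) = \left(7 + J\right) \left(11 + J\right)$)
$47 + V{\left(10 \right)} c{\left(9 \right)} = 47 - 40 \left(77 + 9^{2} + 18 \cdot 9\right) = 47 - 40 \left(77 + 81 + 162\right) = 47 - 12800 = -12753$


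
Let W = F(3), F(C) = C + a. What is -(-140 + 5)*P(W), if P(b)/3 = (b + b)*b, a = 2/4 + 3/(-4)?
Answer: 49005/8 ≈ 6125.6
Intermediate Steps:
a = -¼ (a = 2*(¼) + 3*(-¼) = ½ - ¾ = -¼ ≈ -0.25000)
F(C) = -¼ + C (F(C) = C - ¼ = -¼ + C)
W = 11/4 (W = -¼ + 3 = 11/4 ≈ 2.7500)
P(b) = 6*b² (P(b) = 3*((b + b)*b) = 3*((2*b)*b) = 3*(2*b²) = 6*b²)
-(-140 + 5)*P(W) = -(-140 + 5)*6*(11/4)² = -(-135)*6*(121/16) = -(-135)*363/8 = -1*(-49005/8) = 49005/8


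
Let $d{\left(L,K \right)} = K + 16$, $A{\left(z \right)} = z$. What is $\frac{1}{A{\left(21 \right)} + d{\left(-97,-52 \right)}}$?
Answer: $- \frac{1}{15} \approx -0.066667$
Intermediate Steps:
$d{\left(L,K \right)} = 16 + K$
$\frac{1}{A{\left(21 \right)} + d{\left(-97,-52 \right)}} = \frac{1}{21 + \left(16 - 52\right)} = \frac{1}{21 - 36} = \frac{1}{-15} = - \frac{1}{15}$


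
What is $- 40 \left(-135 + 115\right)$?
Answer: $800$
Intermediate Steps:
$- 40 \left(-135 + 115\right) = \left(-40\right) \left(-20\right) = 800$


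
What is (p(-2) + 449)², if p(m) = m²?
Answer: 205209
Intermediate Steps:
(p(-2) + 449)² = ((-2)² + 449)² = (4 + 449)² = 453² = 205209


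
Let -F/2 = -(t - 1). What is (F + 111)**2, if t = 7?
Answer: 15129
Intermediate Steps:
F = 12 (F = -(-2)*(7 - 1) = -(-2)*6 = -2*(-6) = 12)
(F + 111)**2 = (12 + 111)**2 = 123**2 = 15129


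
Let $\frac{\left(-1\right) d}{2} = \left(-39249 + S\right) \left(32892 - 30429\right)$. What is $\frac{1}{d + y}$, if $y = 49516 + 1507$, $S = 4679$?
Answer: $\frac{1}{170342843} \approx 5.8705 \cdot 10^{-9}$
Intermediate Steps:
$y = 51023$
$d = 170291820$ ($d = - 2 \left(-39249 + 4679\right) \left(32892 - 30429\right) = - 2 \left(\left(-34570\right) 2463\right) = \left(-2\right) \left(-85145910\right) = 170291820$)
$\frac{1}{d + y} = \frac{1}{170291820 + 51023} = \frac{1}{170342843}$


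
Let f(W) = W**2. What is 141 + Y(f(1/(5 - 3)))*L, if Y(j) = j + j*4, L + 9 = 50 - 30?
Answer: 619/4 ≈ 154.75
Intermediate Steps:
L = 11 (L = -9 + (50 - 30) = -9 + 20 = 11)
Y(j) = 5*j (Y(j) = j + 4*j = 5*j)
141 + Y(f(1/(5 - 3)))*L = 141 + (5*(1/(5 - 3))**2)*11 = 141 + (5*(1/2)**2)*11 = 141 + (5*(1/4))*11 = 141 + (5/4)*11 = 141 + 55/4 = 619/4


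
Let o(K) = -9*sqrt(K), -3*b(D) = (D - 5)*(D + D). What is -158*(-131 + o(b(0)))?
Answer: 20698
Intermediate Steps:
b(D) = -2*D*(-5 + D)/3 (b(D) = -(D - 5)*(D + D)/3 = -(-5 + D)*2*D/3 = -2*D*(-5 + D)/3)
-158*(-131 + o(b(0))) = -158*(-131 - 9*sqrt((2/3)*0*(5 - 1*0))) = -158*(-131 - 9*sqrt((2/3)*0*(5 + 0))) = -158*(-131 - 9*sqrt((2/3)*0*5)) = -158*(-131 - 9*sqrt(0)) = -158*(-131 - 9*0) = -158*(-131 + 0) = -158*(-131) = 20698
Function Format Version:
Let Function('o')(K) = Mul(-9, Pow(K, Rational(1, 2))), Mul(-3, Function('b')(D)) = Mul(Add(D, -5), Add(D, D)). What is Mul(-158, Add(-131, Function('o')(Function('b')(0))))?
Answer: 20698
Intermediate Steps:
Function('b')(D) = Mul(Rational(-2, 3), D, Add(-5, D)) (Function('b')(D) = Mul(Rational(-1, 3), Mul(Add(D, -5), Add(D, D))) = Mul(Rational(-1, 3), Mul(Add(-5, D), Mul(2, D))) = Mul(Rational(-1, 3), Mul(2, D, Add(-5, D))) = Mul(Rational(-2, 3), D, Add(-5, D)))
Mul(-158, Add(-131, Function('o')(Function('b')(0)))) = Mul(-158, Add(-131, Mul(-9, Pow(Mul(Rational(2, 3), 0, Add(5, Mul(-1, 0))), Rational(1, 2))))) = Mul(-158, Add(-131, Mul(-9, Pow(Mul(Rational(2, 3), 0, Add(5, 0)), Rational(1, 2))))) = Mul(-158, Add(-131, Mul(-9, Pow(Mul(Rational(2, 3), 0, 5), Rational(1, 2))))) = Mul(-158, Add(-131, Mul(-9, Pow(0, Rational(1, 2))))) = Mul(-158, Add(-131, Mul(-9, 0))) = Mul(-158, Add(-131, 0)) = Mul(-158, -131) = 20698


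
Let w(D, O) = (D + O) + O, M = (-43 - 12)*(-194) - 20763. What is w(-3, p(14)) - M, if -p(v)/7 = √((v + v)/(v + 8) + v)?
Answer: 10090 - 28*√462/11 ≈ 10035.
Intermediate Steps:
p(v) = -7*√(v + 2*v/(8 + v)) (p(v) = -7*√((v + v)/(v + 8) + v) = -7*√((2*v)/(8 + v) + v) = -7*√(2*v/(8 + v) + v) = -7*√(v + 2*v/(8 + v)))
M = -10093 (M = -55*(-194) - 20763 = 10670 - 20763 = -10093)
w(D, O) = D + 2*O
w(-3, p(14)) - M = (-3 + 2*(-7*√14*√(10 + 14)/√(8 + 14))) - 1*(-10093) = (-3 + 2*(-7*2*√462/11)) + 10093 = (-3 + 2*(-14*√462/11)) + 10093 = (-3 - 28*√462/11) + 10093 = 10090 - 28*√462/11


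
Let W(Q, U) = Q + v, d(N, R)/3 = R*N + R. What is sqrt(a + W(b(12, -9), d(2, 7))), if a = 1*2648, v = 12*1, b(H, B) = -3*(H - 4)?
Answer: 2*sqrt(659) ≈ 51.342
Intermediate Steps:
b(H, B) = 12 - 3*H (b(H, B) = -3*(-4 + H) = 12 - 3*H)
v = 12
d(N, R) = 3*R + 3*N*R (d(N, R) = 3*(R*N + R) = 3*(N*R + R) = 3*(R + N*R) = 3*R + 3*N*R)
W(Q, U) = 12 + Q (W(Q, U) = Q + 12 = 12 + Q)
a = 2648
sqrt(a + W(b(12, -9), d(2, 7))) = sqrt(2648 + (12 + (12 - 3*12))) = sqrt(2648 + (12 + (12 - 36))) = sqrt(2648 + (12 - 24)) = sqrt(2648 - 12) = sqrt(2636) = 2*sqrt(659)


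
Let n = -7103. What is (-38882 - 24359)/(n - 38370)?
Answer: 63241/45473 ≈ 1.3907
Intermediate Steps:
(-38882 - 24359)/(n - 38370) = (-38882 - 24359)/(-7103 - 38370) = -63241/(-45473) = -63241*(-1/45473) = 63241/45473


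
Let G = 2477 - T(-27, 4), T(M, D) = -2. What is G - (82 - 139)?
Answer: 2536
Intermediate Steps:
G = 2479 (G = 2477 - 1*(-2) = 2477 + 2 = 2479)
G - (82 - 139) = 2479 - (82 - 139) = 2479 - 1*(-57) = 2479 + 57 = 2536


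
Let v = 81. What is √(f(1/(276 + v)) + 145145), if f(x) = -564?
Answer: √144581 ≈ 380.24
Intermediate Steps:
√(f(1/(276 + v)) + 145145) = √(-564 + 145145) = √144581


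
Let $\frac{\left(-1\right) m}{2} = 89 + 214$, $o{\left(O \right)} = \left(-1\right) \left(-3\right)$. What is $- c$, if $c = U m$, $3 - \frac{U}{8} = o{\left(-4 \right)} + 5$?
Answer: $-24240$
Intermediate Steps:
$o{\left(O \right)} = 3$
$m = -606$ ($m = - 2 \left(89 + 214\right) = \left(-2\right) 303 = -606$)
$U = -40$ ($U = 24 - 8 \left(3 + 5\right) = 24 - 64 = -40$)
$c = 24240$ ($c = \left(-40\right) \left(-606\right) = 24240$)
$- c = \left(-1\right) 24240 = -24240$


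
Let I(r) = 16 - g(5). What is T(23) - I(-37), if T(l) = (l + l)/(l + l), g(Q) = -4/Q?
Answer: -79/5 ≈ -15.800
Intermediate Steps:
I(r) = 84/5 (I(r) = 16 - (-4)/5 = 16 - 1*(-⅘) = 16 + ⅘ = 84/5)
T(l) = 1 (T(l) = (2*l)/((2*l)) = (2*l)*(1/(2*l)) = 1)
T(23) - I(-37) = 1 - 1*84/5 = 1 - 84/5 = -79/5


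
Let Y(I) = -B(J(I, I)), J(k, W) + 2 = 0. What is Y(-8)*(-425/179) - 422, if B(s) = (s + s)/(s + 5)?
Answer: -228314/537 ≈ -425.17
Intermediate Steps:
J(k, W) = -2 (J(k, W) = -2 + 0 = -2)
B(s) = 2*s/(5 + s) (B(s) = (2*s)/(5 + s) = 2*s/(5 + s))
Y(I) = 4/3 (Y(I) = -2*(-2)/(5 - 2) = -2*(-2)/3 = -1*(-4/3) = 4/3)
Y(-8)*(-425/179) - 422 = 4*(-425/179)/3 - 422 = 4*(-425*1/179)/3 - 422 = (4/3)*(-425/179) - 422 = -1700/537 - 422 = -228314/537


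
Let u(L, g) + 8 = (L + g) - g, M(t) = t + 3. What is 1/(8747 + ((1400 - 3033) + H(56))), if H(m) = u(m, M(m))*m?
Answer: 1/9802 ≈ 0.00010202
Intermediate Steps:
M(t) = 3 + t
u(L, g) = -8 + L (u(L, g) = -8 + ((L + g) - g) = -8 + L)
H(m) = m*(-8 + m) (H(m) = (-8 + m)*m = m*(-8 + m))
1/(8747 + ((1400 - 3033) + H(56))) = 1/(8747 + ((1400 - 3033) + 56*(-8 + 56))) = 1/(8747 + (-1633 + 56*48)) = 1/(8747 + (-1633 + 2688)) = 1/(8747 + 1055) = 1/9802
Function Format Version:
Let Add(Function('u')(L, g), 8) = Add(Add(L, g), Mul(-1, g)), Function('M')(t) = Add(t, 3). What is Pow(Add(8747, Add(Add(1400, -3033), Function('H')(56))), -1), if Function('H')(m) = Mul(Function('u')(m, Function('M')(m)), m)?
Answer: Rational(1, 9802) ≈ 0.00010202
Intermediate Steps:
Function('M')(t) = Add(3, t)
Function('u')(L, g) = Add(-8, L) (Function('u')(L, g) = Add(-8, Add(Add(L, g), Mul(-1, g))) = Add(-8, L))
Function('H')(m) = Mul(m, Add(-8, m)) (Function('H')(m) = Mul(Add(-8, m), m) = Mul(m, Add(-8, m)))
Pow(Add(8747, Add(Add(1400, -3033), Function('H')(56))), -1) = Pow(Add(8747, Add(Add(1400, -3033), Mul(56, Add(-8, 56)))), -1) = Pow(Add(8747, Add(-1633, Mul(56, 48))), -1) = Pow(Add(8747, Add(-1633, 2688)), -1) = Pow(Add(8747, 1055), -1) = Pow(9802, -1) = Rational(1, 9802)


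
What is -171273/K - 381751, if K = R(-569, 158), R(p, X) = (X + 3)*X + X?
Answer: -3257156623/8532 ≈ -3.8176e+5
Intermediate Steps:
R(p, X) = X + X*(3 + X) (R(p, X) = (3 + X)*X + X = X*(3 + X) + X = X + X*(3 + X))
K = 25596 (K = 158*(4 + 158) = 158*162 = 25596)
-171273/K - 381751 = -171273/25596 - 381751 = -171273*1/25596 - 381751 = -57091/8532 - 381751 = -3257156623/8532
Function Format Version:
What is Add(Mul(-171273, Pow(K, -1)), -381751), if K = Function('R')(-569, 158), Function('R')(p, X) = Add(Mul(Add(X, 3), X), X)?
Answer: Rational(-3257156623, 8532) ≈ -3.8176e+5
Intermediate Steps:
Function('R')(p, X) = Add(X, Mul(X, Add(3, X))) (Function('R')(p, X) = Add(Mul(Add(3, X), X), X) = Add(Mul(X, Add(3, X)), X) = Add(X, Mul(X, Add(3, X))))
K = 25596 (K = Mul(158, Add(4, 158)) = Mul(158, 162) = 25596)
Add(Mul(-171273, Pow(K, -1)), -381751) = Add(Mul(-171273, Pow(25596, -1)), -381751) = Add(Mul(-171273, Rational(1, 25596)), -381751) = Add(Rational(-57091, 8532), -381751) = Rational(-3257156623, 8532)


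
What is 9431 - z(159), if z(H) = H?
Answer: 9272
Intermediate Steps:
9431 - z(159) = 9431 - 1*159 = 9431 - 159 = 9272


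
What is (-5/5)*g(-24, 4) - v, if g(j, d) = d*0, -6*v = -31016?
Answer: -15508/3 ≈ -5169.3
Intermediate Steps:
v = 15508/3 (v = -⅙*(-31016) = 15508/3 ≈ 5169.3)
g(j, d) = 0
(-5/5)*g(-24, 4) - v = -5/5*0 - 1*15508/3 = -5*⅕*0 - 15508/3 = -1*0 - 15508/3 = 0 - 15508/3 = -15508/3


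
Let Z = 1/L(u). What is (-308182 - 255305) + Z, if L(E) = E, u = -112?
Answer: -63110545/112 ≈ -5.6349e+5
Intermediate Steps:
Z = -1/112 (Z = 1/(-112) = -1/112 ≈ -0.0089286)
(-308182 - 255305) + Z = (-308182 - 255305) - 1/112 = -563487 - 1/112 = -63110545/112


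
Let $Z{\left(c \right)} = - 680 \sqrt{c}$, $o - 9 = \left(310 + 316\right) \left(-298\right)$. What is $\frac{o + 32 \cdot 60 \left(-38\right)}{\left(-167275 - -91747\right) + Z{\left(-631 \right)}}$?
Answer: $\frac{2449930059}{749531648} - \frac{22057415 i \sqrt{631}}{749531648} \approx 3.2686 - 0.73923 i$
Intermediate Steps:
$o = -186539$ ($o = 9 + \left(310 + 316\right) \left(-298\right) = 9 + 626 \left(-298\right) = 9 - 186548 = -186539$)
$\frac{o + 32 \cdot 60 \left(-38\right)}{\left(-167275 - -91747\right) + Z{\left(-631 \right)}} = \frac{-186539 + 32 \cdot 60 \left(-38\right)}{\left(-167275 - -91747\right) - 680 \sqrt{-631}} = \frac{-186539 + 1920 \left(-38\right)}{\left(-167275 + 91747\right) - 680 i \sqrt{631}} = \frac{-186539 - 72960}{-75528 - 680 i \sqrt{631}} = - \frac{259499}{-75528 - 680 i \sqrt{631}}$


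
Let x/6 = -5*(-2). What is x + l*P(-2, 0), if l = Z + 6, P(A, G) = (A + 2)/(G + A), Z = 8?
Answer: 60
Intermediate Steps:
P(A, G) = (2 + A)/(A + G)
x = 60 (x = 6*(-5*(-2)) = 6*10 = 60)
l = 14 (l = 8 + 6 = 14)
x + l*P(-2, 0) = 60 + 14*((2 - 2)/(-2 + 0)) = 60 + 14*(0/(-2)) = 60 + 14*(-½*0) = 60 + 14*0 = 60 + 0 = 60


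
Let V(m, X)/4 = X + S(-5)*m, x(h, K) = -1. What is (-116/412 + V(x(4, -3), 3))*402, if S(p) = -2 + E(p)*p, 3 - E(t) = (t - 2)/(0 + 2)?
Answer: 6199242/103 ≈ 60187.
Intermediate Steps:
E(t) = 4 - t/2 (E(t) = 3 - (t - 2)/(0 + 2) = 3 - (-2 + t)/2 = 3 - (-1 + t/2) = 3 + (1 - t/2) = 4 - t/2)
S(p) = -2 + p*(4 - p/2) (S(p) = -2 + (4 - p/2)*p = -2 + p*(4 - p/2))
V(m, X) = -138*m + 4*X (V(m, X) = 4*(X + (-2 - ½*(-5)*(-8 - 5))*m) = 4*(X + (-2 - ½*(-5)*(-13))*m) = 4*(X + (-2 - 65/2)*m) = 4*(X - 69*m/2) = -138*m + 4*X)
(-116/412 + V(x(4, -3), 3))*402 = (-116/412 + (-138*(-1) + 4*3))*402 = (-116*1/412 + (138 + 12))*402 = (-29/103 + 150)*402 = (15421/103)*402 = 6199242/103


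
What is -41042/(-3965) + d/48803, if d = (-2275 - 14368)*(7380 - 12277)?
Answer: 325153529741/193503895 ≈ 1680.3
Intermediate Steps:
d = 81500771 (d = -16643*(-4897) = 81500771)
-41042/(-3965) + d/48803 = -41042/(-3965) + 81500771/48803 = -41042*(-1/3965) + 81500771*(1/48803) = 41042/3965 + 81500771/48803 = 325153529741/193503895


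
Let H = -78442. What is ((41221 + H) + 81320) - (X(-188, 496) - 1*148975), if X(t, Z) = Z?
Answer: 192578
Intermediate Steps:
((41221 + H) + 81320) - (X(-188, 496) - 1*148975) = ((41221 - 78442) + 81320) - (496 - 1*148975) = (-37221 + 81320) - (496 - 148975) = 44099 - 1*(-148479) = 44099 + 148479 = 192578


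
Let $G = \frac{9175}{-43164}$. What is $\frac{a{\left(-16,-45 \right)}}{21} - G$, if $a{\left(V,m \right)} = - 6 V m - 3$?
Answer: $- \frac{62135099}{302148} \approx -205.64$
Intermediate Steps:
$a{\left(V,m \right)} = -3 - 6 V m$ ($a{\left(V,m \right)} = - 6 V m - 3 = -3 - 6 V m$)
$G = - \frac{9175}{43164}$ ($G = 9175 \left(- \frac{1}{43164}\right) = - \frac{9175}{43164} \approx -0.21256$)
$\frac{a{\left(-16,-45 \right)}}{21} - G = \frac{-3 - \left(-96\right) \left(-45\right)}{21} - - \frac{9175}{43164} = \frac{-3 - 4320}{21} + \frac{9175}{43164} = \frac{1}{21} \left(-4323\right) + \frac{9175}{43164} = - \frac{1441}{7} + \frac{9175}{43164} = - \frac{62135099}{302148}$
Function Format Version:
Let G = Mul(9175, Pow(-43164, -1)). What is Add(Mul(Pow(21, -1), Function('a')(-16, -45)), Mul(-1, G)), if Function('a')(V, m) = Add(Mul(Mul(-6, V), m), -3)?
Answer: Rational(-62135099, 302148) ≈ -205.64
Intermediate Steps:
Function('a')(V, m) = Add(-3, Mul(-6, V, m)) (Function('a')(V, m) = Add(Mul(-6, V, m), -3) = Add(-3, Mul(-6, V, m)))
G = Rational(-9175, 43164) (G = Mul(9175, Rational(-1, 43164)) = Rational(-9175, 43164) ≈ -0.21256)
Add(Mul(Pow(21, -1), Function('a')(-16, -45)), Mul(-1, G)) = Add(Mul(Pow(21, -1), Add(-3, Mul(-6, -16, -45))), Mul(-1, Rational(-9175, 43164))) = Add(Mul(Rational(1, 21), Add(-3, -4320)), Rational(9175, 43164)) = Add(Mul(Rational(1, 21), -4323), Rational(9175, 43164)) = Add(Rational(-1441, 7), Rational(9175, 43164)) = Rational(-62135099, 302148)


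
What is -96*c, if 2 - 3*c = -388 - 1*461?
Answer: -27232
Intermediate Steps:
c = 851/3 (c = ⅔ - (-388 - 1*461)/3 = ⅔ - (-388 - 461)/3 = ⅔ - ⅓*(-849) = ⅔ + 283 = 851/3 ≈ 283.67)
-96*c = -96*851/3 = -27232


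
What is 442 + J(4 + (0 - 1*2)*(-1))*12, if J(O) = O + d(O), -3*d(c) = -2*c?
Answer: 562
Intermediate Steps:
d(c) = 2*c/3 (d(c) = -(-2)*c/3 = 2*c/3)
J(O) = 5*O/3 (J(O) = O + 2*O/3 = 5*O/3)
442 + J(4 + (0 - 1*2)*(-1))*12 = 442 + (5*(4 + (0 - 1*2)*(-1))/3)*12 = 442 + (5*(4 + (0 - 2)*(-1))/3)*12 = 442 + (5*(4 - 2*(-1))/3)*12 = 442 + (5*(4 + 2)/3)*12 = 442 + ((5/3)*6)*12 = 442 + 10*12 = 442 + 120 = 562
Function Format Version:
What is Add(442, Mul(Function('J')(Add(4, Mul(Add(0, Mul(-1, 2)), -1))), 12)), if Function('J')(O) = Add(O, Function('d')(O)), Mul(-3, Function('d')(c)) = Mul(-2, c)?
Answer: 562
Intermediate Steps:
Function('d')(c) = Mul(Rational(2, 3), c) (Function('d')(c) = Mul(Rational(-1, 3), Mul(-2, c)) = Mul(Rational(2, 3), c))
Function('J')(O) = Mul(Rational(5, 3), O) (Function('J')(O) = Add(O, Mul(Rational(2, 3), O)) = Mul(Rational(5, 3), O))
Add(442, Mul(Function('J')(Add(4, Mul(Add(0, Mul(-1, 2)), -1))), 12)) = Add(442, Mul(Mul(Rational(5, 3), Add(4, Mul(Add(0, Mul(-1, 2)), -1))), 12)) = Add(442, Mul(Mul(Rational(5, 3), Add(4, Mul(Add(0, -2), -1))), 12)) = Add(442, Mul(Mul(Rational(5, 3), Add(4, Mul(-2, -1))), 12)) = Add(442, Mul(Mul(Rational(5, 3), Add(4, 2)), 12)) = Add(442, Mul(Mul(Rational(5, 3), 6), 12)) = Add(442, Mul(10, 12)) = Add(442, 120) = 562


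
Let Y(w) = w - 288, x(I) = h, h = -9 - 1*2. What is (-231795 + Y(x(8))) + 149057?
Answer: -83037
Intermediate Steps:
h = -11 (h = -9 - 2 = -11)
x(I) = -11
Y(w) = -288 + w
(-231795 + Y(x(8))) + 149057 = (-231795 + (-288 - 11)) + 149057 = (-231795 - 299) + 149057 = -232094 + 149057 = -83037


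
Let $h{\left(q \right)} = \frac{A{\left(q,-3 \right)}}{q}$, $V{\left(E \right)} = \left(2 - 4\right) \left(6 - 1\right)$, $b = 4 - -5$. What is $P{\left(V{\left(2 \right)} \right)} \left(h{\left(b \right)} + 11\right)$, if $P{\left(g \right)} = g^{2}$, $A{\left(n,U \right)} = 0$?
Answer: $1100$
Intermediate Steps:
$b = 9$ ($b = 4 + 5 = 9$)
$V{\left(E \right)} = -10$ ($V{\left(E \right)} = \left(-2\right) 5 = -10$)
$h{\left(q \right)} = 0$ ($h{\left(q \right)} = \frac{0}{q} = 0$)
$P{\left(V{\left(2 \right)} \right)} \left(h{\left(b \right)} + 11\right) = \left(-10\right)^{2} \left(0 + 11\right) = 100 \cdot 11 = 1100$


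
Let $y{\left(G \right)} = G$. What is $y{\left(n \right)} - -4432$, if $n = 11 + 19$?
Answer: $4462$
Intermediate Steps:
$n = 30$
$y{\left(n \right)} - -4432 = 30 - -4432 = 30 + 4432 = 4462$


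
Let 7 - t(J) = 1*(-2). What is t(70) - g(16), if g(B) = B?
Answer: -7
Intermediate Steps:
t(J) = 9 (t(J) = 7 - (-2) = 7 - 1*(-2) = 7 + 2 = 9)
t(70) - g(16) = 9 - 1*16 = 9 - 16 = -7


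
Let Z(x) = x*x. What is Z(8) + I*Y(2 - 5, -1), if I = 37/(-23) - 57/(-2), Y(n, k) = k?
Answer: 1707/46 ≈ 37.109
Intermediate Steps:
Z(x) = x²
I = 1237/46 (I = 37*(-1/23) - 57*(-½) = -37/23 + 57/2 = 1237/46 ≈ 26.891)
Z(8) + I*Y(2 - 5, -1) = 8² + (1237/46)*(-1) = 64 - 1237/46 = 1707/46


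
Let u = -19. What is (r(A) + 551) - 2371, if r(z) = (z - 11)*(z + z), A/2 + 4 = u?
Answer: 3424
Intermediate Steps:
A = -46 (A = -8 + 2*(-19) = -8 - 38 = -46)
r(z) = 2*z*(-11 + z) (r(z) = (-11 + z)*(2*z) = 2*z*(-11 + z))
(r(A) + 551) - 2371 = (2*(-46)*(-11 - 46) + 551) - 2371 = (2*(-46)*(-57) + 551) - 2371 = (5244 + 551) - 2371 = 5795 - 2371 = 3424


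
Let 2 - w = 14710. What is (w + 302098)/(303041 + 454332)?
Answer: 287390/757373 ≈ 0.37946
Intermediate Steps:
w = -14708 (w = 2 - 1*14710 = 2 - 14710 = -14708)
(w + 302098)/(303041 + 454332) = (-14708 + 302098)/(303041 + 454332) = 287390/757373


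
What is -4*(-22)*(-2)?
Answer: -176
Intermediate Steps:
-4*(-22)*(-2) = 88*(-2) = -176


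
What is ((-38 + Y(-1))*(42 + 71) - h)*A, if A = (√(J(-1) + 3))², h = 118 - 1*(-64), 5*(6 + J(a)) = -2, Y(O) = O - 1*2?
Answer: 16371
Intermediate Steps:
Y(O) = -2 + O (Y(O) = O - 2 = -2 + O)
J(a) = -32/5 (J(a) = -6 + (⅕)*(-2) = -6 - ⅖ = -32/5)
h = 182 (h = 118 + 64 = 182)
A = -17/5 (A = (√(-32/5 + 3))² = (√(-17/5))² = (I*√85/5)² = -17/5 ≈ -3.4000)
((-38 + Y(-1))*(42 + 71) - h)*A = ((-38 + (-2 - 1))*(42 + 71) - 1*182)*(-17/5) = ((-38 - 3)*113 - 182)*(-17/5) = (-41*113 - 182)*(-17/5) = (-4633 - 182)*(-17/5) = -4815*(-17/5) = 16371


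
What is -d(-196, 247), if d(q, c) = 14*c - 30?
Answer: -3428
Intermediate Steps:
d(q, c) = -30 + 14*c
-d(-196, 247) = -(-30 + 14*247) = -(-30 + 3458) = -1*3428 = -3428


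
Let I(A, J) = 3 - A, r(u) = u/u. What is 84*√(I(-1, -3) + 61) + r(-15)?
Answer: 1 + 84*√65 ≈ 678.23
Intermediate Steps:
r(u) = 1
84*√(I(-1, -3) + 61) + r(-15) = 84*√((3 - 1*(-1)) + 61) + 1 = 84*√((3 + 1) + 61) + 1 = 84*√(4 + 61) + 1 = 84*√65 + 1 = 1 + 84*√65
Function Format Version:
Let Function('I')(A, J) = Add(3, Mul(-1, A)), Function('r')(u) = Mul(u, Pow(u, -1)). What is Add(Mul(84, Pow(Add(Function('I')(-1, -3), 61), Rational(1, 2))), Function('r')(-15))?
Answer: Add(1, Mul(84, Pow(65, Rational(1, 2)))) ≈ 678.23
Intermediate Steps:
Function('r')(u) = 1
Add(Mul(84, Pow(Add(Function('I')(-1, -3), 61), Rational(1, 2))), Function('r')(-15)) = Add(Mul(84, Pow(Add(Add(3, Mul(-1, -1)), 61), Rational(1, 2))), 1) = Add(Mul(84, Pow(Add(Add(3, 1), 61), Rational(1, 2))), 1) = Add(Mul(84, Pow(Add(4, 61), Rational(1, 2))), 1) = Add(Mul(84, Pow(65, Rational(1, 2))), 1) = Add(1, Mul(84, Pow(65, Rational(1, 2))))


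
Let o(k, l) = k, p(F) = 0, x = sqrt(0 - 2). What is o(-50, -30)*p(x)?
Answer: 0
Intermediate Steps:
x = I*sqrt(2) (x = sqrt(-2) = I*sqrt(2) ≈ 1.4142*I)
o(-50, -30)*p(x) = -50*0 = 0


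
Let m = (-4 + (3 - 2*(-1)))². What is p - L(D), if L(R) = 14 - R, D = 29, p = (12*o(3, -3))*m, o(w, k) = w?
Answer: 51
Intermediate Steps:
m = 1 (m = (-4 + (3 + 2))² = (-4 + 5)² = 1² = 1)
p = 36 (p = (12*3)*1 = 36*1 = 36)
p - L(D) = 36 - (14 - 1*29) = 36 - (14 - 29) = 36 - 1*(-15) = 36 + 15 = 51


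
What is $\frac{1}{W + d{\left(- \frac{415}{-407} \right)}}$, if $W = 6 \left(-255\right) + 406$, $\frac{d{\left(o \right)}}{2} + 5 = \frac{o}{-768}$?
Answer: $- \frac{156288}{177231007} \approx -0.00088183$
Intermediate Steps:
$d{\left(o \right)} = -10 - \frac{o}{384}$ ($d{\left(o \right)} = -10 + 2 \frac{o}{-768} = -10 + 2 o \left(- \frac{1}{768}\right) = -10 + 2 \left(- \frac{o}{768}\right) = -10 - \frac{o}{384}$)
$W = -1124$ ($W = -1530 + 406 = -1124$)
$\frac{1}{W + d{\left(- \frac{415}{-407} \right)}} = \frac{1}{-1124 - \left(10 + \frac{\left(-415\right) \frac{1}{-407}}{384}\right)} = \frac{1}{-1124 - \left(10 + \frac{\left(-415\right) \left(- \frac{1}{407}\right)}{384}\right)} = \frac{1}{-1124 - \frac{1563295}{156288}} = \frac{1}{- \frac{177231007}{156288}} = - \frac{156288}{177231007}$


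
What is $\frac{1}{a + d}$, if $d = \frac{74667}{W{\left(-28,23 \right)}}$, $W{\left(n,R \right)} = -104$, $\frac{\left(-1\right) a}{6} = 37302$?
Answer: $- \frac{104}{23351115} \approx -4.4538 \cdot 10^{-6}$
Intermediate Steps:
$a = -223812$ ($a = \left(-6\right) 37302 = -223812$)
$d = - \frac{74667}{104}$ ($d = \frac{74667}{-104} = 74667 \left(- \frac{1}{104}\right) = - \frac{74667}{104} \approx -717.95$)
$\frac{1}{a + d} = \frac{1}{-223812 - \frac{74667}{104}} = \frac{1}{- \frac{23351115}{104}} = - \frac{104}{23351115}$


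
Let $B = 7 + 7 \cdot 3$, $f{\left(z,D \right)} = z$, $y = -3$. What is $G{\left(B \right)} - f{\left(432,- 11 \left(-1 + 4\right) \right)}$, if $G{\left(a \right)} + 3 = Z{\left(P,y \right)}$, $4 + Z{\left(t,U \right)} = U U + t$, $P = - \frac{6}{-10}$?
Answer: $- \frac{2147}{5} \approx -429.4$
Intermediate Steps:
$P = \frac{3}{5}$ ($P = \left(-6\right) \left(- \frac{1}{10}\right) = \frac{3}{5} \approx 0.6$)
$B = 28$ ($B = 7 + 21 = 28$)
$Z{\left(t,U \right)} = -4 + t + U^{2}$ ($Z{\left(t,U \right)} = -4 + \left(U U + t\right) = -4 + \left(U^{2} + t\right) = -4 + \left(t + U^{2}\right) = -4 + t + U^{2}$)
$G{\left(a \right)} = \frac{13}{5}$ ($G{\left(a \right)} = -3 + \left(-4 + \frac{3}{5} + \left(-3\right)^{2}\right) = -3 + \left(-4 + \frac{3}{5} + 9\right) = -3 + \frac{28}{5} = \frac{13}{5}$)
$G{\left(B \right)} - f{\left(432,- 11 \left(-1 + 4\right) \right)} = \frac{13}{5} - 432 = - \frac{2147}{5}$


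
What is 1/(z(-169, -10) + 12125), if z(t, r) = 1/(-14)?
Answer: 14/169749 ≈ 8.2475e-5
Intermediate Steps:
z(t, r) = -1/14
1/(z(-169, -10) + 12125) = 1/(-1/14 + 12125) = 1/(169749/14) = 14/169749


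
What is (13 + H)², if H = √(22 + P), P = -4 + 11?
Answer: (13 + √29)² ≈ 338.01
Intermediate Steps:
P = 7
H = √29 (H = √(22 + 7) = √29 ≈ 5.3852)
(13 + H)² = (13 + √29)²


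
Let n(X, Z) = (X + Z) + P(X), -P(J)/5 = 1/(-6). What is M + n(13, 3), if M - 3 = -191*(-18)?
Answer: 20747/6 ≈ 3457.8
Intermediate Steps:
P(J) = ⅚ (P(J) = -5/(-6) = -5*(-⅙) = ⅚)
M = 3441 (M = 3 - 191*(-18) = 3 + 3438 = 3441)
n(X, Z) = ⅚ + X + Z (n(X, Z) = (X + Z) + ⅚ = ⅚ + X + Z)
M + n(13, 3) = 3441 + (⅚ + 13 + 3) = 3441 + 101/6 = 20747/6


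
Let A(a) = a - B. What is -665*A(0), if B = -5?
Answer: -3325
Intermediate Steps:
A(a) = 5 + a (A(a) = a - 1*(-5) = a + 5 = 5 + a)
-665*A(0) = -665*(5 + 0) = -665*5 = -3325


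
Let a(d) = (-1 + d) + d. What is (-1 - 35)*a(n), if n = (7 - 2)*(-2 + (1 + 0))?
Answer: 396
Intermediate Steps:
n = -5 (n = 5*(-2 + 1) = 5*(-1) = -5)
a(d) = -1 + 2*d
(-1 - 35)*a(n) = (-1 - 35)*(-1 + 2*(-5)) = -36*(-1 - 10) = -36*(-11) = 396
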